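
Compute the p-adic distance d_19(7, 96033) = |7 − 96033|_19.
d_19(7, 96033) = 1/6859

Step 1 — x − y = 7 − 96033 = -96026. Step 2 — v_19(-96026) = 3 (factor: -96026 = −(19^3 · 14); the sign does not affect v_p). Step 3 — |x − y|_19 = 19^{-3} = 1/6859.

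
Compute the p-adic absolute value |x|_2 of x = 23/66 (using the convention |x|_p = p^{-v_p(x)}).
|23/66|_2 = 2

Step 1 — compute v_2(x) by factoring powers of 2 out of the numerator and denominator: v_2(23/66) = -1. Step 2 — apply |x|_p = p^{-v_p(x)} = 2^{1} = 2.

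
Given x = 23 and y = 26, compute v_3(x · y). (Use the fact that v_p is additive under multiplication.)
v_3(598) = 0

v_p(x) = 0 (factor: 23 = 3^0 · 23); v_p(y) = 0 (factor: 26 = 3^0 · 26). Additivity: v_p(xy) = v_p(x) + v_p(y) = 0 + 0 = 0. (Direct check: xy = 598 = 3^0 · (598).)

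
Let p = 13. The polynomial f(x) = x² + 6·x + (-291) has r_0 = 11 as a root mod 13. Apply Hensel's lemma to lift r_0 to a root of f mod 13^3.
r_2 = 232 (mod 2197)

Hensel: r_{i+1} = r_i − f(r_i)·(f′(r_i))^{-1} mod 13^{i+2}, f′(x) = 2x + 6. Iterate:
  r_0 = 11 (mod 13)
  r_1 = 63 (mod 169)
  r_2 = 232 (mod 2197)
Final: r = 232 satisfies f(r) ≡ 0 mod 13^3.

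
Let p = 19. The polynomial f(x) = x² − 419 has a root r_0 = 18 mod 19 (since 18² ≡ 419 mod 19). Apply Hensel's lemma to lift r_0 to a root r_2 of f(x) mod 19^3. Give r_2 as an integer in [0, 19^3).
r_2 = 4483 (mod 6859)

Hensel's recurrence: r_{i+1} = r_i − f(r_i)·(f′(r_i))^{-1} mod 19^{i+2}, with f′(x) = 2x. Iterate:
  r_0 = 18 (mod 19)
  r_1 = 151 (mod 361)
  r_2 = 4483 (mod 6859)
Final: r_2 = 4483, and one checks f(r_2) ≡ 0 mod 19^3.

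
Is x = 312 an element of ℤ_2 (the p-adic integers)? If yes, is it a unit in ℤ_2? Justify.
x ∈ ℤ_2 but not a unit; v_2(x) = 3 > 0

ℤ_2 = {x ∈ ℚ_2 : v_2(x) ≥ 0} and ℤ_2^× = {x ∈ ℤ_2 : v_2(x) = 0}. Here v_2(312) = v_2(num) − v_2(den) = 3; compare against these criteria.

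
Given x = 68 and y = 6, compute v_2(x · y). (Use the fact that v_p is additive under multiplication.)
v_2(408) = 3

v_p(x) = 2 (factor: 68 = 2^2 · 17); v_p(y) = 1 (factor: 6 = 2^1 · 3). Additivity: v_p(xy) = v_p(x) + v_p(y) = 2 + 1 = 3. (Direct check: xy = 408 = 2^3 · (51).)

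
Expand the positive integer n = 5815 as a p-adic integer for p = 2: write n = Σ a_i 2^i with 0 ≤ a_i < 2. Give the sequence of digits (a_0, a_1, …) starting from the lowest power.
(a_0, a_1, …) = (1, 1, 1, 0, 1, 1, 0, 1, 0, 1, 1, 0, 1)

Repeated division by 2 gives the digits low-to-high: 5815 = 1 + 1·2^1 + 1·2^2 + 1·2^4 + 1·2^5 + 1·2^7 + 1·2^9 + 1·2^10 + 1·2^12. Digit sequence: (1, 1, 1, 0, 1, 1, 0, 1, 0, 1, 1, 0, 1).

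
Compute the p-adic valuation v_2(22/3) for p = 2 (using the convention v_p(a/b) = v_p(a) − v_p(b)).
v_2(22/3) = 1

Factor powers of 2 from the numerator and denominator of the reduced fraction: 22 = 2^1 · 11 and 3 = 2^0 · 3. Apply v_p(a/b) = v_p(a) − v_p(b): v_2(22/3) = 1 − 0 = 1.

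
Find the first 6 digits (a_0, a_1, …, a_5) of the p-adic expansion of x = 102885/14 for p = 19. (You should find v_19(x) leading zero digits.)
(a_0, …, a_5) = (0, 0, 0, 16, 6, 1)

v_19(102885/14) = 3, so a_0 = ... = a_2 = 0. Factor out: x = 19^3 · u with u = 15/14 a unit in ℤ_19. Expand u iteratively via a_{v+i} = u_i mod 19, u_{i+1} = (u_i − a_{v+i})/19:
  u_0 = 15/14;  a_3 = 16;  u_1 = (u_0 − 16)/19 = -11/14
  u_1 = -11/14;  a_4 = 6;  u_2 = (u_1 − 6)/19 = -5/14
  u_2 = -5/14;  a_5 = 1;  u_3 = (u_2 − 1)/19 = -1/14
Digits: (0, 0, 0, 16, 6, 1).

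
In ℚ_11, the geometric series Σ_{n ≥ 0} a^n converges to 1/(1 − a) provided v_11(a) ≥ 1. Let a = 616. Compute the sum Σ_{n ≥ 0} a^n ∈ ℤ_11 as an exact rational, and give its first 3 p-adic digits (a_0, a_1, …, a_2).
Σ a^n = 1/(1 − a) = -1/615;  first 3 digits = (1, 1, 6)

v_11(a) = 1 ≥ 1, so the series converges in ℤ_11 to 1/(1 − a) = 1/(1 − 616) = -1/615. Expand this rational in ℤ_11: compute digits iteratively via d_i = x_i mod 11, x_{i+1} = (x_i − d_i)/11. The first 3 digits are (1, 1, 6).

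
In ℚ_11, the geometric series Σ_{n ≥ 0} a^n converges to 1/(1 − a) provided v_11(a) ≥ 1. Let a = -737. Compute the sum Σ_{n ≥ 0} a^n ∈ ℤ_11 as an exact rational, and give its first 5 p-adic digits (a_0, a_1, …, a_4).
Σ a^n = 1/(1 − a) = 1/738;  first 5 digits = (1, 10, 5, 10, 8)

v_11(a) = 1 ≥ 1, so the series converges in ℤ_11 to 1/(1 − a) = 1/(1 − (-737)) = 1/738. Expand this rational in ℤ_11: compute digits iteratively via d_i = x_i mod 11, x_{i+1} = (x_i − d_i)/11. The first 5 digits are (1, 10, 5, 10, 8).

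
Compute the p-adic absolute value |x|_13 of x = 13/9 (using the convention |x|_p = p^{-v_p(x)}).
|13/9|_13 = 1/13

Step 1 — compute v_13(x) by factoring powers of 13 out of the numerator and denominator: v_13(13/9) = 1. Step 2 — apply |x|_p = p^{-v_p(x)} = 13^{-1} = 1/13.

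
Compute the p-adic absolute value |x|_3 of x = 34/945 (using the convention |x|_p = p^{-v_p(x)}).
|34/945|_3 = 27

Step 1 — compute v_3(x) by factoring powers of 3 out of the numerator and denominator: v_3(34/945) = -3. Step 2 — apply |x|_p = p^{-v_p(x)} = 3^{3} = 27.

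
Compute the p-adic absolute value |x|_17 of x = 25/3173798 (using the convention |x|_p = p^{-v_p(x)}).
|25/3173798|_17 = 83521

Step 1 — compute v_17(x) by factoring powers of 17 out of the numerator and denominator: v_17(25/3173798) = -4. Step 2 — apply |x|_p = p^{-v_p(x)} = 17^{4} = 83521.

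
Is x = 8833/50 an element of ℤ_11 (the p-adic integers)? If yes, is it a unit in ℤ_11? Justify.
x ∈ ℤ_11 but not a unit; v_11(x) = 2 > 0

ℤ_11 = {x ∈ ℚ_11 : v_11(x) ≥ 0} and ℤ_11^× = {x ∈ ℤ_11 : v_11(x) = 0}. Here v_11(8833/50) = v_11(num) − v_11(den) = 2; compare against these criteria.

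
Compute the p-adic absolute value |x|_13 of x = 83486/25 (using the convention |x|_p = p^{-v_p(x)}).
|83486/25|_13 = 1/2197

Step 1 — compute v_13(x) by factoring powers of 13 out of the numerator and denominator: v_13(83486/25) = 3. Step 2 — apply |x|_p = p^{-v_p(x)} = 13^{-3} = 1/2197.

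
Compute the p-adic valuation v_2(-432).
v_2(-432) = 4

v_2(n) is the largest exponent k such that 2^k divides n. Factor out: -432 = -2^4 · 27. (Sign doesn't affect v_p.) So v_2(-432) = 4.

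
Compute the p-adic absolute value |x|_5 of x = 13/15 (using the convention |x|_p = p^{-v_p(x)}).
|13/15|_5 = 5

Step 1 — compute v_5(x) by factoring powers of 5 out of the numerator and denominator: v_5(13/15) = -1. Step 2 — apply |x|_p = p^{-v_p(x)} = 5^{1} = 5.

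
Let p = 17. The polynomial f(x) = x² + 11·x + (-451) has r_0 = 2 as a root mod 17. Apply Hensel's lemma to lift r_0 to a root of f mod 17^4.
r_3 = 53110 (mod 83521)

Hensel: r_{i+1} = r_i − f(r_i)·(f′(r_i))^{-1} mod 17^{i+2}, f′(x) = 2x + 11. Iterate:
  r_0 = 2 (mod 17)
  r_1 = 223 (mod 289)
  r_2 = 3980 (mod 4913)
  r_3 = 53110 (mod 83521)
Final: r = 53110 satisfies f(r) ≡ 0 mod 17^4.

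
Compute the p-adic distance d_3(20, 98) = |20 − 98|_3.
d_3(20, 98) = 1/3

Step 1 — x − y = 20 − 98 = -78. Step 2 — v_3(-78) = 1 (factor: -78 = −(3^1 · 26); the sign does not affect v_p). Step 3 — |x − y|_3 = 3^{-1} = 1/3.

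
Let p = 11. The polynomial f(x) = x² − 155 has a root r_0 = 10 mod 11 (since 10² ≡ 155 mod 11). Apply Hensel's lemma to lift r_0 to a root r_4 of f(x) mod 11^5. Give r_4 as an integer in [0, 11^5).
r_4 = 23517 (mod 161051)

Hensel's recurrence: r_{i+1} = r_i − f(r_i)·(f′(r_i))^{-1} mod 11^{i+2}, with f′(x) = 2x. Iterate:
  r_0 = 10 (mod 11)
  r_1 = 43 (mod 121)
  r_2 = 890 (mod 1331)
  r_3 = 8876 (mod 14641)
  r_4 = 23517 (mod 161051)
Final: r_4 = 23517, and one checks f(r_4) ≡ 0 mod 11^5.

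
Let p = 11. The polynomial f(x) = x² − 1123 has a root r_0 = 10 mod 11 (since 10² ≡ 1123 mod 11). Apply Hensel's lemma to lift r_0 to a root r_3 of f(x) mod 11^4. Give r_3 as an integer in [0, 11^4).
r_3 = 1737 (mod 14641)

Hensel's recurrence: r_{i+1} = r_i − f(r_i)·(f′(r_i))^{-1} mod 11^{i+2}, with f′(x) = 2x. Iterate:
  r_0 = 10 (mod 11)
  r_1 = 43 (mod 121)
  r_2 = 406 (mod 1331)
  r_3 = 1737 (mod 14641)
Final: r_3 = 1737, and one checks f(r_3) ≡ 0 mod 11^4.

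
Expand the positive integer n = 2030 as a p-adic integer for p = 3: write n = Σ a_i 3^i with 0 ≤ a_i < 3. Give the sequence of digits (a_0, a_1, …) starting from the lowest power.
(a_0, a_1, …) = (2, 1, 0, 0, 1, 2, 2)

Repeated division by 3 gives the digits low-to-high: 2030 = 2 + 1·3^1 + 1·3^4 + 2·3^5 + 2·3^6. Digit sequence: (2, 1, 0, 0, 1, 2, 2).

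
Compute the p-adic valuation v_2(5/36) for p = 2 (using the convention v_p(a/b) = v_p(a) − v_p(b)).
v_2(5/36) = -2

Factor powers of 2 from the numerator and denominator of the reduced fraction: 5 = 2^0 · 5 and 36 = 2^2 · 9. Apply v_p(a/b) = v_p(a) − v_p(b): v_2(5/36) = 0 − 2 = -2.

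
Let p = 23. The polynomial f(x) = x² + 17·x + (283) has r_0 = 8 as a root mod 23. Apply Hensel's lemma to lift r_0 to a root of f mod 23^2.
r_1 = 330 (mod 529)

Hensel: r_{i+1} = r_i − f(r_i)·(f′(r_i))^{-1} mod 23^{i+2}, f′(x) = 2x + 17. Iterate:
  r_0 = 8 (mod 23)
  r_1 = 330 (mod 529)
Final: r = 330 satisfies f(r) ≡ 0 mod 23^2.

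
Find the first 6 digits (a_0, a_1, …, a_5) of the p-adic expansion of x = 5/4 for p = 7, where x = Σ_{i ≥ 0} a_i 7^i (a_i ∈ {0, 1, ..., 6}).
(a_0, …, a_5) = (3, 5, 1, 5, 1, 5)

v_7(5/4) = 0 (numerator and denominator both coprime to 7), so x ∈ ℤ_7^×. Compute digits iteratively via a_i = x_i mod 7, x_{i+1} = (x_i − a_i)/7, with x_0 = x:
  x_0 = 5/4;  a_0 = 3;  x_1 = (x_0 − 3)/7 = -1/4
  x_1 = -1/4;  a_1 = 5;  x_2 = (x_1 − 5)/7 = -3/4
  x_2 = -3/4;  a_2 = 1;  x_3 = (x_2 − 1)/7 = -1/4
  x_3 = -1/4;  a_3 = 5;  x_4 = (x_3 − 5)/7 = -3/4
  x_4 = -3/4;  a_4 = 1;  x_5 = (x_4 − 1)/7 = -1/4
  x_5 = -1/4;  a_5 = 5;  x_6 = (x_5 − 5)/7 = -3/4
Digits: (3, 5, 1, 5, 1, 5).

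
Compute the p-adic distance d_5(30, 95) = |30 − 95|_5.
d_5(30, 95) = 1/5

Step 1 — x − y = 30 − 95 = -65. Step 2 — v_5(-65) = 1 (factor: -65 = −(5^1 · 13); the sign does not affect v_p). Step 3 — |x − y|_5 = 5^{-1} = 1/5.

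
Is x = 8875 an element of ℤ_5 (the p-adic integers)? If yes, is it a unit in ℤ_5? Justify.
x ∈ ℤ_5 but not a unit; v_5(x) = 3 > 0

ℤ_5 = {x ∈ ℚ_5 : v_5(x) ≥ 0} and ℤ_5^× = {x ∈ ℤ_5 : v_5(x) = 0}. Here v_5(8875) = v_5(num) − v_5(den) = 3; compare against these criteria.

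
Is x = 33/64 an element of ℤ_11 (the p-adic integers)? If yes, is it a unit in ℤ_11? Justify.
x ∈ ℤ_11 but not a unit; v_11(x) = 1 > 0

ℤ_11 = {x ∈ ℚ_11 : v_11(x) ≥ 0} and ℤ_11^× = {x ∈ ℤ_11 : v_11(x) = 0}. Here v_11(33/64) = v_11(num) − v_11(den) = 1; compare against these criteria.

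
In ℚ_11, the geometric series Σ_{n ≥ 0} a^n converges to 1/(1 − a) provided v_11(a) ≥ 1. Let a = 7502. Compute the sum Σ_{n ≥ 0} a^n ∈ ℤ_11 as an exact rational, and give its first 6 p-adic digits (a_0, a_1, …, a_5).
Σ a^n = 1/(1 − a) = -1/7501;  first 6 digits = (1, 0, 7, 5, 5, 8)

v_11(a) = 2 ≥ 1, so the series converges in ℤ_11 to 1/(1 − a) = 1/(1 − 7502) = -1/7501. Expand this rational in ℤ_11: compute digits iteratively via d_i = x_i mod 11, x_{i+1} = (x_i − d_i)/11. The first 6 digits are (1, 0, 7, 5, 5, 8).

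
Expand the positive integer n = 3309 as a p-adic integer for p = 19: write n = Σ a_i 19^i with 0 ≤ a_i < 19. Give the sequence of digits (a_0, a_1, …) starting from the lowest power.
(a_0, a_1, …) = (3, 3, 9)

Repeated division by 19 gives the digits low-to-high: 3309 = 3 + 3·19^1 + 9·19^2. Digit sequence: (3, 3, 9).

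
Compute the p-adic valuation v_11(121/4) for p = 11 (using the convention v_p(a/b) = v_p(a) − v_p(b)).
v_11(121/4) = 2

Factor powers of 11 from the numerator and denominator of the reduced fraction: 121 = 11^2 · 1 and 4 = 11^0 · 4. Apply v_p(a/b) = v_p(a) − v_p(b): v_11(121/4) = 2 − 0 = 2.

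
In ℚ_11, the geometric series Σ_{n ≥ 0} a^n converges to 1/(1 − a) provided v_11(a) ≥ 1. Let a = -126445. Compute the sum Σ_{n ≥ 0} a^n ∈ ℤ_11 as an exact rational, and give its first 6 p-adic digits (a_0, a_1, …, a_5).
Σ a^n = 1/(1 − a) = 1/126446;  first 6 digits = (1, 0, 0, 4, 2, 10)

v_11(a) = 3 ≥ 1, so the series converges in ℤ_11 to 1/(1 − a) = 1/(1 − (-126445)) = 1/126446. Expand this rational in ℤ_11: compute digits iteratively via d_i = x_i mod 11, x_{i+1} = (x_i − d_i)/11. The first 6 digits are (1, 0, 0, 4, 2, 10).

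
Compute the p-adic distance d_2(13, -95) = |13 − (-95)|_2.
d_2(13, -95) = 1/4

Step 1 — x − y = 13 − (-95) = 108. Step 2 — v_2(108) = 2 (factor: 108 = (2^2 · 27); the sign does not affect v_p). Step 3 — |x − y|_2 = 2^{-2} = 1/4.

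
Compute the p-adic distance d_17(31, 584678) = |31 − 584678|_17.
d_17(31, 584678) = 1/83521

Step 1 — x − y = 31 − 584678 = -584647. Step 2 — v_17(-584647) = 4 (factor: -584647 = −(17^4 · 7); the sign does not affect v_p). Step 3 — |x − y|_17 = 17^{-4} = 1/83521.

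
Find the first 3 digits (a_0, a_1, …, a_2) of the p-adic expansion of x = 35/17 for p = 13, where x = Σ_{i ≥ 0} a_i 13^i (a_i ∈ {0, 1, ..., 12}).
(a_0, …, a_2) = (12, 0, 3)

v_13(35/17) = 0 (numerator and denominator both coprime to 13), so x ∈ ℤ_13^×. Compute digits iteratively via a_i = x_i mod 13, x_{i+1} = (x_i − a_i)/13, with x_0 = x:
  x_0 = 35/17;  a_0 = 12;  x_1 = (x_0 − 12)/13 = -13/17
  x_1 = -13/17;  a_1 = 0;  x_2 = (x_1 − 0)/13 = -1/17
  x_2 = -1/17;  a_2 = 3;  x_3 = (x_2 − 3)/13 = -4/17
Digits: (12, 0, 3).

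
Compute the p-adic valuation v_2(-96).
v_2(-96) = 5

v_2(n) is the largest exponent k such that 2^k divides n. Factor out: -96 = -2^5 · 3. (Sign doesn't affect v_p.) So v_2(-96) = 5.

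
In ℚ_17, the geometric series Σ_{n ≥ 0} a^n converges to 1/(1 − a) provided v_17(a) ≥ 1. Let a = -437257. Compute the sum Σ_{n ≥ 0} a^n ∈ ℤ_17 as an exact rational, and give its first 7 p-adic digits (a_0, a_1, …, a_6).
Σ a^n = 1/(1 − a) = 1/437258;  first 7 digits = (1, 0, 0, 13, 11, 16, 15)

v_17(a) = 3 ≥ 1, so the series converges in ℤ_17 to 1/(1 − a) = 1/(1 − (-437257)) = 1/437258. Expand this rational in ℤ_17: compute digits iteratively via d_i = x_i mod 17, x_{i+1} = (x_i − d_i)/17. The first 7 digits are (1, 0, 0, 13, 11, 16, 15).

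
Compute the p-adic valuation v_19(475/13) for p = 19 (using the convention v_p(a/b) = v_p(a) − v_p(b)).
v_19(475/13) = 1

Factor powers of 19 from the numerator and denominator of the reduced fraction: 475 = 19^1 · 25 and 13 = 19^0 · 13. Apply v_p(a/b) = v_p(a) − v_p(b): v_19(475/13) = 1 − 0 = 1.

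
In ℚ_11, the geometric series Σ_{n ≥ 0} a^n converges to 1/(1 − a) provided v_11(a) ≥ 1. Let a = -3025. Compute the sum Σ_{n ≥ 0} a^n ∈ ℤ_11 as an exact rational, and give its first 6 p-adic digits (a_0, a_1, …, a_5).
Σ a^n = 1/(1 − a) = 1/3026;  first 6 digits = (1, 0, 8, 8, 8, 1)

v_11(a) = 2 ≥ 1, so the series converges in ℤ_11 to 1/(1 − a) = 1/(1 − (-3025)) = 1/3026. Expand this rational in ℤ_11: compute digits iteratively via d_i = x_i mod 11, x_{i+1} = (x_i − d_i)/11. The first 6 digits are (1, 0, 8, 8, 8, 1).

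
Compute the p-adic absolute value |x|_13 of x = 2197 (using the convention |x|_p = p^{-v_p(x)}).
|2197|_13 = 1/2197

Step 1 — compute v_13(x) by factoring powers of 13 out of the numerator and denominator: v_13(2197) = 3. Step 2 — apply |x|_p = p^{-v_p(x)} = 13^{-3} = 1/2197.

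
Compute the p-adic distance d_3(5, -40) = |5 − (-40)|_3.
d_3(5, -40) = 1/9

Step 1 — x − y = 5 − (-40) = 45. Step 2 — v_3(45) = 2 (factor: 45 = (3^2 · 5); the sign does not affect v_p). Step 3 — |x − y|_3 = 3^{-2} = 1/9.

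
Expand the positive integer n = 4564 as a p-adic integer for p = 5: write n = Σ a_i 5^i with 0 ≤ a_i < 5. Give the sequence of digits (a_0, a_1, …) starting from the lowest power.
(a_0, a_1, …) = (4, 2, 2, 1, 2, 1)

Repeated division by 5 gives the digits low-to-high: 4564 = 4 + 2·5^1 + 2·5^2 + 1·5^3 + 2·5^4 + 1·5^5. Digit sequence: (4, 2, 2, 1, 2, 1).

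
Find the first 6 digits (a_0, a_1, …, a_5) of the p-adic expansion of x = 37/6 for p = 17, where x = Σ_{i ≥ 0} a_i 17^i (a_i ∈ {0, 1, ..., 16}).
(a_0, …, a_5) = (9, 14, 2, 14, 2, 14)

v_17(37/6) = 0 (numerator and denominator both coprime to 17), so x ∈ ℤ_17^×. Compute digits iteratively via a_i = x_i mod 17, x_{i+1} = (x_i − a_i)/17, with x_0 = x:
  x_0 = 37/6;  a_0 = 9;  x_1 = (x_0 − 9)/17 = -1/6
  x_1 = -1/6;  a_1 = 14;  x_2 = (x_1 − 14)/17 = -5/6
  x_2 = -5/6;  a_2 = 2;  x_3 = (x_2 − 2)/17 = -1/6
  x_3 = -1/6;  a_3 = 14;  x_4 = (x_3 − 14)/17 = -5/6
  x_4 = -5/6;  a_4 = 2;  x_5 = (x_4 − 2)/17 = -1/6
  x_5 = -1/6;  a_5 = 14;  x_6 = (x_5 − 14)/17 = -5/6
Digits: (9, 14, 2, 14, 2, 14).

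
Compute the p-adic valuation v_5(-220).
v_5(-220) = 1

v_5(n) is the largest exponent k such that 5^k divides n. Factor out: -220 = -5^1 · 44. (Sign doesn't affect v_p.) So v_5(-220) = 1.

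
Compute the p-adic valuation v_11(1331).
v_11(1331) = 3

v_11(n) is the largest exponent k such that 11^k divides n. Factor out: 1331 = 11^3 · 1. (Sign doesn't affect v_p.) So v_11(1331) = 3.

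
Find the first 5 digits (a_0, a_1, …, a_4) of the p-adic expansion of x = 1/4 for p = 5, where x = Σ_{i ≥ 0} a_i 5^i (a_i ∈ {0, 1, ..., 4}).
(a_0, …, a_4) = (4, 3, 3, 3, 3)

v_5(1/4) = 0 (numerator and denominator both coprime to 5), so x ∈ ℤ_5^×. Compute digits iteratively via a_i = x_i mod 5, x_{i+1} = (x_i − a_i)/5, with x_0 = x:
  x_0 = 1/4;  a_0 = 4;  x_1 = (x_0 − 4)/5 = -3/4
  x_1 = -3/4;  a_1 = 3;  x_2 = (x_1 − 3)/5 = -3/4
  x_2 = -3/4;  a_2 = 3;  x_3 = (x_2 − 3)/5 = -3/4
  x_3 = -3/4;  a_3 = 3;  x_4 = (x_3 − 3)/5 = -3/4
  x_4 = -3/4;  a_4 = 3;  x_5 = (x_4 − 3)/5 = -3/4
Digits: (4, 3, 3, 3, 3).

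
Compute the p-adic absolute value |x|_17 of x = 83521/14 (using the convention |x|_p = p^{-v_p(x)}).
|83521/14|_17 = 1/83521

Step 1 — compute v_17(x) by factoring powers of 17 out of the numerator and denominator: v_17(83521/14) = 4. Step 2 — apply |x|_p = p^{-v_p(x)} = 17^{-4} = 1/83521.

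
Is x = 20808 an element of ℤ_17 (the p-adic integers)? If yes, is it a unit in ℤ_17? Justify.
x ∈ ℤ_17 but not a unit; v_17(x) = 2 > 0

ℤ_17 = {x ∈ ℚ_17 : v_17(x) ≥ 0} and ℤ_17^× = {x ∈ ℤ_17 : v_17(x) = 0}. Here v_17(20808) = v_17(num) − v_17(den) = 2; compare against these criteria.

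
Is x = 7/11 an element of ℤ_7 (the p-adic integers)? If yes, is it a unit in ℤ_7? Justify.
x ∈ ℤ_7 but not a unit; v_7(x) = 1 > 0

ℤ_7 = {x ∈ ℚ_7 : v_7(x) ≥ 0} and ℤ_7^× = {x ∈ ℤ_7 : v_7(x) = 0}. Here v_7(7/11) = v_7(num) − v_7(den) = 1; compare against these criteria.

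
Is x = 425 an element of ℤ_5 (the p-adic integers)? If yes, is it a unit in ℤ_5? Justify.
x ∈ ℤ_5 but not a unit; v_5(x) = 2 > 0

ℤ_5 = {x ∈ ℚ_5 : v_5(x) ≥ 0} and ℤ_5^× = {x ∈ ℤ_5 : v_5(x) = 0}. Here v_5(425) = v_5(num) − v_5(den) = 2; compare against these criteria.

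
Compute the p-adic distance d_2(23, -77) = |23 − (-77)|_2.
d_2(23, -77) = 1/4

Step 1 — x − y = 23 − (-77) = 100. Step 2 — v_2(100) = 2 (factor: 100 = (2^2 · 25); the sign does not affect v_p). Step 3 — |x − y|_2 = 2^{-2} = 1/4.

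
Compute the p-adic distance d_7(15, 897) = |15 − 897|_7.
d_7(15, 897) = 1/49

Step 1 — x − y = 15 − 897 = -882. Step 2 — v_7(-882) = 2 (factor: -882 = −(7^2 · 18); the sign does not affect v_p). Step 3 — |x − y|_7 = 7^{-2} = 1/49.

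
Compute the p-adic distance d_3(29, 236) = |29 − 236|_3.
d_3(29, 236) = 1/9

Step 1 — x − y = 29 − 236 = -207. Step 2 — v_3(-207) = 2 (factor: -207 = −(3^2 · 23); the sign does not affect v_p). Step 3 — |x − y|_3 = 3^{-2} = 1/9.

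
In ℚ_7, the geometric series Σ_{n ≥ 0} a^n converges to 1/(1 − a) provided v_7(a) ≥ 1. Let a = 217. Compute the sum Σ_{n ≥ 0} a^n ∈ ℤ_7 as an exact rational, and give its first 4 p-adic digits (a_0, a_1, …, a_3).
Σ a^n = 1/(1 − a) = -1/216;  first 4 digits = (1, 3, 6, 3)

v_7(a) = 1 ≥ 1, so the series converges in ℤ_7 to 1/(1 − a) = 1/(1 − 217) = -1/216. Expand this rational in ℤ_7: compute digits iteratively via d_i = x_i mod 7, x_{i+1} = (x_i − d_i)/7. The first 4 digits are (1, 3, 6, 3).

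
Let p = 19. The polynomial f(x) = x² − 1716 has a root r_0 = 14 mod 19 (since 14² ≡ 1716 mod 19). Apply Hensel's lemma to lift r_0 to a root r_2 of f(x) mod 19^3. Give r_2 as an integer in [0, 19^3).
r_2 = 223 (mod 6859)

Hensel's recurrence: r_{i+1} = r_i − f(r_i)·(f′(r_i))^{-1} mod 19^{i+2}, with f′(x) = 2x. Iterate:
  r_0 = 14 (mod 19)
  r_1 = 223 (mod 361)
  r_2 = 223 (mod 6859)
Final: r_2 = 223, and one checks f(r_2) ≡ 0 mod 19^3.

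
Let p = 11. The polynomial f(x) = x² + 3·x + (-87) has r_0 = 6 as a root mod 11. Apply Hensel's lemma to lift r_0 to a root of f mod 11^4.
r_3 = 11600 (mod 14641)

Hensel: r_{i+1} = r_i − f(r_i)·(f′(r_i))^{-1} mod 11^{i+2}, f′(x) = 2x + 3. Iterate:
  r_0 = 6 (mod 11)
  r_1 = 105 (mod 121)
  r_2 = 952 (mod 1331)
  r_3 = 11600 (mod 14641)
Final: r = 11600 satisfies f(r) ≡ 0 mod 11^4.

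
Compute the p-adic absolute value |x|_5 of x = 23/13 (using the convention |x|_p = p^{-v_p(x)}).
|23/13|_5 = 1

Step 1 — compute v_5(x) by factoring powers of 5 out of the numerator and denominator: v_5(23/13) = 0. Step 2 — apply |x|_p = p^{-v_p(x)} = 5^{0} = 1.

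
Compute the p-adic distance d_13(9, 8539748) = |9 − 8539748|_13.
d_13(9, 8539748) = 1/371293

Step 1 — x − y = 9 − 8539748 = -8539739. Step 2 — v_13(-8539739) = 5 (factor: -8539739 = −(13^5 · 23); the sign does not affect v_p). Step 3 — |x − y|_13 = 13^{-5} = 1/371293.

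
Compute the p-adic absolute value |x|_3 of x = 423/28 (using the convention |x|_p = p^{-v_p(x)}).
|423/28|_3 = 1/9

Step 1 — compute v_3(x) by factoring powers of 3 out of the numerator and denominator: v_3(423/28) = 2. Step 2 — apply |x|_p = p^{-v_p(x)} = 3^{-2} = 1/9.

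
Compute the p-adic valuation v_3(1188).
v_3(1188) = 3

v_3(n) is the largest exponent k such that 3^k divides n. Factor out: 1188 = 3^3 · 44. (Sign doesn't affect v_p.) So v_3(1188) = 3.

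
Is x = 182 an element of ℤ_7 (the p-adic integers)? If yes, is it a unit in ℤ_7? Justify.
x ∈ ℤ_7 but not a unit; v_7(x) = 1 > 0

ℤ_7 = {x ∈ ℚ_7 : v_7(x) ≥ 0} and ℤ_7^× = {x ∈ ℤ_7 : v_7(x) = 0}. Here v_7(182) = v_7(num) − v_7(den) = 1; compare against these criteria.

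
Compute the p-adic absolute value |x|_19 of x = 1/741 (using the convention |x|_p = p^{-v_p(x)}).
|1/741|_19 = 19

Step 1 — compute v_19(x) by factoring powers of 19 out of the numerator and denominator: v_19(1/741) = -1. Step 2 — apply |x|_p = p^{-v_p(x)} = 19^{1} = 19.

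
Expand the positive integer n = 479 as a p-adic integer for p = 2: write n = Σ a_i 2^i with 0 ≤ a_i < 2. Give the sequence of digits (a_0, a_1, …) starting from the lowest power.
(a_0, a_1, …) = (1, 1, 1, 1, 1, 0, 1, 1, 1)

Repeated division by 2 gives the digits low-to-high: 479 = 1 + 1·2^1 + 1·2^2 + 1·2^3 + 1·2^4 + 1·2^6 + 1·2^7 + 1·2^8. Digit sequence: (1, 1, 1, 1, 1, 0, 1, 1, 1).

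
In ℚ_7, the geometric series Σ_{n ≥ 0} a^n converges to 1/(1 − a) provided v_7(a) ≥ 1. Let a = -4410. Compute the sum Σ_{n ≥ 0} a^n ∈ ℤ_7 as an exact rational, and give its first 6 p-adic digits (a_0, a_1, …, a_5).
Σ a^n = 1/(1 − a) = 1/4411;  first 6 digits = (1, 0, 1, 1, 6, 1)

v_7(a) = 2 ≥ 1, so the series converges in ℤ_7 to 1/(1 − a) = 1/(1 − (-4410)) = 1/4411. Expand this rational in ℤ_7: compute digits iteratively via d_i = x_i mod 7, x_{i+1} = (x_i − d_i)/7. The first 6 digits are (1, 0, 1, 1, 6, 1).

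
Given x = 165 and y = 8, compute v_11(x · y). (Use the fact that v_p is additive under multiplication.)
v_11(1320) = 1

v_p(x) = 1 (factor: 165 = 11^1 · 15); v_p(y) = 0 (factor: 8 = 11^0 · 8). Additivity: v_p(xy) = v_p(x) + v_p(y) = 1 + 0 = 1. (Direct check: xy = 1320 = 11^1 · (120).)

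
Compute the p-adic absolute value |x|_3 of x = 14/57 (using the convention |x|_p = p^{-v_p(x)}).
|14/57|_3 = 3

Step 1 — compute v_3(x) by factoring powers of 3 out of the numerator and denominator: v_3(14/57) = -1. Step 2 — apply |x|_p = p^{-v_p(x)} = 3^{1} = 3.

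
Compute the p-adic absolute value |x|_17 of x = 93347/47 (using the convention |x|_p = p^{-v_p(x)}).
|93347/47|_17 = 1/4913

Step 1 — compute v_17(x) by factoring powers of 17 out of the numerator and denominator: v_17(93347/47) = 3. Step 2 — apply |x|_p = p^{-v_p(x)} = 17^{-3} = 1/4913.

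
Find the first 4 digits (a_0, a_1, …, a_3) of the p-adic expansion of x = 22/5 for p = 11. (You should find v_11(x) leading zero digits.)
(a_0, …, a_3) = (0, 7, 6, 6)

v_11(22/5) = 1, so a_0 = ... = a_0 = 0. Factor out: x = 11^1 · u with u = 2/5 a unit in ℤ_11. Expand u iteratively via a_{v+i} = u_i mod 11, u_{i+1} = (u_i − a_{v+i})/11:
  u_0 = 2/5;  a_1 = 7;  u_1 = (u_0 − 7)/11 = -3/5
  u_1 = -3/5;  a_2 = 6;  u_2 = (u_1 − 6)/11 = -3/5
  u_2 = -3/5;  a_3 = 6;  u_3 = (u_2 − 6)/11 = -3/5
Digits: (0, 7, 6, 6).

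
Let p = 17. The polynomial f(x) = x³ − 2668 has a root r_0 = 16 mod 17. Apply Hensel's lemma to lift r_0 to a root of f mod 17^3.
r_2 = 3586 (mod 4913)

Hensel: r_{i+1} = r_i − f(r_i)/f′(r_i) mod 17^{i+2}, where f′(x) = 3x². Iterate:
  r_0 = 16 (mod 17)
  r_1 = 118 (mod 289)
  r_2 = 3586 (mod 4913)
Final: r = 3586 with f(r) ≡ 0 mod 17^3.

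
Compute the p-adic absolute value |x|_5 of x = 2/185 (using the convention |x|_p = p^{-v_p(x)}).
|2/185|_5 = 5

Step 1 — compute v_5(x) by factoring powers of 5 out of the numerator and denominator: v_5(2/185) = -1. Step 2 — apply |x|_p = p^{-v_p(x)} = 5^{1} = 5.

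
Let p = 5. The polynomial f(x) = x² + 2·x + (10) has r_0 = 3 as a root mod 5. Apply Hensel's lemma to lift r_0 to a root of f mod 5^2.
r_1 = 3 (mod 25)

Hensel: r_{i+1} = r_i − f(r_i)·(f′(r_i))^{-1} mod 5^{i+2}, f′(x) = 2x + 2. Iterate:
  r_0 = 3 (mod 5)
  r_1 = 3 (mod 25)
Final: r = 3 satisfies f(r) ≡ 0 mod 5^2.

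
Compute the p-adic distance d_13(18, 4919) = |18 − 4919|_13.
d_13(18, 4919) = 1/169

Step 1 — x − y = 18 − 4919 = -4901. Step 2 — v_13(-4901) = 2 (factor: -4901 = −(13^2 · 29); the sign does not affect v_p). Step 3 — |x − y|_13 = 13^{-2} = 1/169.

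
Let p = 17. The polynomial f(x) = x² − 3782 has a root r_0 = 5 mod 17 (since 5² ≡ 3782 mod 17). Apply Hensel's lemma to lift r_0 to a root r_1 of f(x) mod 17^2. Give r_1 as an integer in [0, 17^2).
r_1 = 5 (mod 289)

Hensel's recurrence: r_{i+1} = r_i − f(r_i)·(f′(r_i))^{-1} mod 17^{i+2}, with f′(x) = 2x. Iterate:
  r_0 = 5 (mod 17)
  r_1 = 5 (mod 289)
Final: r_1 = 5, and one checks f(r_1) ≡ 0 mod 17^2.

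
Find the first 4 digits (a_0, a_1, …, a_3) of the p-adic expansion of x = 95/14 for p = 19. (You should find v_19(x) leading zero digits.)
(a_0, …, a_3) = (0, 18, 14, 6)

v_19(95/14) = 1, so a_0 = ... = a_0 = 0. Factor out: x = 19^1 · u with u = 5/14 a unit in ℤ_19. Expand u iteratively via a_{v+i} = u_i mod 19, u_{i+1} = (u_i − a_{v+i})/19:
  u_0 = 5/14;  a_1 = 18;  u_1 = (u_0 − 18)/19 = -13/14
  u_1 = -13/14;  a_2 = 14;  u_2 = (u_1 − 14)/19 = -11/14
  u_2 = -11/14;  a_3 = 6;  u_3 = (u_2 − 6)/19 = -5/14
Digits: (0, 18, 14, 6).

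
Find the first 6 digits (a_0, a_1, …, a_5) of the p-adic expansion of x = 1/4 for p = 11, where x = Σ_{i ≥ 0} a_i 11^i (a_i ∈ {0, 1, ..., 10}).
(a_0, …, a_5) = (3, 8, 2, 8, 2, 8)

v_11(1/4) = 0 (numerator and denominator both coprime to 11), so x ∈ ℤ_11^×. Compute digits iteratively via a_i = x_i mod 11, x_{i+1} = (x_i − a_i)/11, with x_0 = x:
  x_0 = 1/4;  a_0 = 3;  x_1 = (x_0 − 3)/11 = -1/4
  x_1 = -1/4;  a_1 = 8;  x_2 = (x_1 − 8)/11 = -3/4
  x_2 = -3/4;  a_2 = 2;  x_3 = (x_2 − 2)/11 = -1/4
  x_3 = -1/4;  a_3 = 8;  x_4 = (x_3 − 8)/11 = -3/4
  x_4 = -3/4;  a_4 = 2;  x_5 = (x_4 − 2)/11 = -1/4
  x_5 = -1/4;  a_5 = 8;  x_6 = (x_5 − 8)/11 = -3/4
Digits: (3, 8, 2, 8, 2, 8).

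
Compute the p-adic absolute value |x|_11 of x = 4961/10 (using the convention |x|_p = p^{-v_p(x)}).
|4961/10|_11 = 1/121

Step 1 — compute v_11(x) by factoring powers of 11 out of the numerator and denominator: v_11(4961/10) = 2. Step 2 — apply |x|_p = p^{-v_p(x)} = 11^{-2} = 1/121.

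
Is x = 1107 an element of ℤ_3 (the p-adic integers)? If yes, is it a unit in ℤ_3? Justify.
x ∈ ℤ_3 but not a unit; v_3(x) = 3 > 0

ℤ_3 = {x ∈ ℚ_3 : v_3(x) ≥ 0} and ℤ_3^× = {x ∈ ℤ_3 : v_3(x) = 0}. Here v_3(1107) = v_3(num) − v_3(den) = 3; compare against these criteria.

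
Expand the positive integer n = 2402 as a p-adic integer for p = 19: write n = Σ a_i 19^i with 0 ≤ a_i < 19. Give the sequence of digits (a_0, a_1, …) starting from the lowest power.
(a_0, a_1, …) = (8, 12, 6)

Repeated division by 19 gives the digits low-to-high: 2402 = 8 + 12·19^1 + 6·19^2. Digit sequence: (8, 12, 6).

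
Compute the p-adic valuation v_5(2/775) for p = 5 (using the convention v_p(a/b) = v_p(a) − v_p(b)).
v_5(2/775) = -2

Factor powers of 5 from the numerator and denominator of the reduced fraction: 2 = 5^0 · 2 and 775 = 5^2 · 31. Apply v_p(a/b) = v_p(a) − v_p(b): v_5(2/775) = 0 − 2 = -2.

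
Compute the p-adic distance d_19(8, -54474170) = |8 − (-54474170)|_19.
d_19(8, -54474170) = 1/2476099

Step 1 — x − y = 8 − (-54474170) = 54474178. Step 2 — v_19(54474178) = 5 (factor: 54474178 = (19^5 · 22); the sign does not affect v_p). Step 3 — |x − y|_19 = 19^{-5} = 1/2476099.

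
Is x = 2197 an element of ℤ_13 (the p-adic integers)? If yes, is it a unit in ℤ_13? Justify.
x ∈ ℤ_13 but not a unit; v_13(x) = 3 > 0

ℤ_13 = {x ∈ ℚ_13 : v_13(x) ≥ 0} and ℤ_13^× = {x ∈ ℤ_13 : v_13(x) = 0}. Here v_13(2197) = v_13(num) − v_13(den) = 3; compare against these criteria.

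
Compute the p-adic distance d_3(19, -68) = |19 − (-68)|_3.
d_3(19, -68) = 1/3

Step 1 — x − y = 19 − (-68) = 87. Step 2 — v_3(87) = 1 (factor: 87 = (3^1 · 29); the sign does not affect v_p). Step 3 — |x − y|_3 = 3^{-1} = 1/3.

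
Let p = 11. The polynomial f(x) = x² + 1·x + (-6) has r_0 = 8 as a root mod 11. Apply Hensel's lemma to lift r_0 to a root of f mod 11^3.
r_2 = 1328 (mod 1331)

Hensel: r_{i+1} = r_i − f(r_i)·(f′(r_i))^{-1} mod 11^{i+2}, f′(x) = 2x + 1. Iterate:
  r_0 = 8 (mod 11)
  r_1 = 118 (mod 121)
  r_2 = 1328 (mod 1331)
Final: r = 1328 satisfies f(r) ≡ 0 mod 11^3.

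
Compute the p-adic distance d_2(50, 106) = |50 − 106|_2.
d_2(50, 106) = 1/8

Step 1 — x − y = 50 − 106 = -56. Step 2 — v_2(-56) = 3 (factor: -56 = −(2^3 · 7); the sign does not affect v_p). Step 3 — |x − y|_2 = 2^{-3} = 1/8.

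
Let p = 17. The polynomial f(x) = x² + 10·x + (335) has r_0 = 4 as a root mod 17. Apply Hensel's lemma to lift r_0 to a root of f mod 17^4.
r_3 = 69551 (mod 83521)

Hensel: r_{i+1} = r_i − f(r_i)·(f′(r_i))^{-1} mod 17^{i+2}, f′(x) = 2x + 10. Iterate:
  r_0 = 4 (mod 17)
  r_1 = 191 (mod 289)
  r_2 = 769 (mod 4913)
  r_3 = 69551 (mod 83521)
Final: r = 69551 satisfies f(r) ≡ 0 mod 17^4.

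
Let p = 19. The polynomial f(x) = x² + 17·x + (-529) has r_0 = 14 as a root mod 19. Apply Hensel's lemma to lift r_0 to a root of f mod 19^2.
r_1 = 337 (mod 361)

Hensel: r_{i+1} = r_i − f(r_i)·(f′(r_i))^{-1} mod 19^{i+2}, f′(x) = 2x + 17. Iterate:
  r_0 = 14 (mod 19)
  r_1 = 337 (mod 361)
Final: r = 337 satisfies f(r) ≡ 0 mod 19^2.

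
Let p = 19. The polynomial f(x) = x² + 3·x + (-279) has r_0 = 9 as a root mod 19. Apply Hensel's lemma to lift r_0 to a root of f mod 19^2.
r_1 = 275 (mod 361)

Hensel: r_{i+1} = r_i − f(r_i)·(f′(r_i))^{-1} mod 19^{i+2}, f′(x) = 2x + 3. Iterate:
  r_0 = 9 (mod 19)
  r_1 = 275 (mod 361)
Final: r = 275 satisfies f(r) ≡ 0 mod 19^2.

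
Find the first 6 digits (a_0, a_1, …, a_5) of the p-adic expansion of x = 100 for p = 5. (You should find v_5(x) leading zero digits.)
(a_0, …, a_5) = (0, 0, 4, 0, 0, 0)

v_5(100) = 2, so a_0 = ... = a_1 = 0. Factor out: x = 5^2 · u with u = 4 a unit in ℤ_5. Expand u iteratively via a_{v+i} = u_i mod 5, u_{i+1} = (u_i − a_{v+i})/5:
  u_0 = 4;  a_2 = 4;  u_1 = (u_0 − 4)/5 = 0
  u_1 = 0;  a_3 = 0;  u_2 = (u_1 − 0)/5 = 0
  u_2 = 0;  a_4 = 0;  u_3 = (u_2 − 0)/5 = 0
  u_3 = 0;  a_5 = 0;  u_4 = (u_3 − 0)/5 = 0
Digits: (0, 0, 4, 0, 0, 0).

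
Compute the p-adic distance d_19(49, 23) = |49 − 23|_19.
d_19(49, 23) = 1

Step 1 — x − y = 49 − 23 = 26. Step 2 — v_19(26) = 0 (factor: 26 = (19^0 · 26); the sign does not affect v_p). Step 3 — |x − y|_19 = 19^{0} = 1.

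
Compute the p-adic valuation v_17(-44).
v_17(-44) = 0

v_17(n) is the largest exponent k such that 17^k divides n. Factor out: -44 = -17^0 · 44. (Sign doesn't affect v_p.) So v_17(-44) = 0.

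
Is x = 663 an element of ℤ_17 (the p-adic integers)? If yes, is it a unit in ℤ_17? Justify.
x ∈ ℤ_17 but not a unit; v_17(x) = 1 > 0

ℤ_17 = {x ∈ ℚ_17 : v_17(x) ≥ 0} and ℤ_17^× = {x ∈ ℤ_17 : v_17(x) = 0}. Here v_17(663) = v_17(num) − v_17(den) = 1; compare against these criteria.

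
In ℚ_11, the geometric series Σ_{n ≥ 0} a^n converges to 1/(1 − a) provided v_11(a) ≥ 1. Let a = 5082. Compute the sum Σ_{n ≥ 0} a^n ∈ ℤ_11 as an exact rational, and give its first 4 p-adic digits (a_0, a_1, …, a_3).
Σ a^n = 1/(1 − a) = -1/5081;  first 4 digits = (1, 0, 9, 3)

v_11(a) = 2 ≥ 1, so the series converges in ℤ_11 to 1/(1 − a) = 1/(1 − 5082) = -1/5081. Expand this rational in ℤ_11: compute digits iteratively via d_i = x_i mod 11, x_{i+1} = (x_i − d_i)/11. The first 4 digits are (1, 0, 9, 3).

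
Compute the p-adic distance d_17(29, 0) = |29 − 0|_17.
d_17(29, 0) = 1

Step 1 — x − y = 29 − 0 = 29. Step 2 — v_17(29) = 0 (factor: 29 = (17^0 · 29); the sign does not affect v_p). Step 3 — |x − y|_17 = 17^{0} = 1.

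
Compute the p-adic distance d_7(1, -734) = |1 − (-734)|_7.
d_7(1, -734) = 1/49

Step 1 — x − y = 1 − (-734) = 735. Step 2 — v_7(735) = 2 (factor: 735 = (7^2 · 15); the sign does not affect v_p). Step 3 — |x − y|_7 = 7^{-2} = 1/49.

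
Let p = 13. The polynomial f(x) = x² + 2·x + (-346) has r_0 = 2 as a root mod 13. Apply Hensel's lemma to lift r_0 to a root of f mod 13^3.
r_2 = 1523 (mod 2197)

Hensel: r_{i+1} = r_i − f(r_i)·(f′(r_i))^{-1} mod 13^{i+2}, f′(x) = 2x + 2. Iterate:
  r_0 = 2 (mod 13)
  r_1 = 2 (mod 169)
  r_2 = 1523 (mod 2197)
Final: r = 1523 satisfies f(r) ≡ 0 mod 13^3.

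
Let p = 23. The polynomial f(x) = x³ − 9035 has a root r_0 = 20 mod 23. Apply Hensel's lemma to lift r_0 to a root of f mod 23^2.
r_1 = 411 (mod 529)

Hensel: r_{i+1} = r_i − f(r_i)/f′(r_i) mod 23^{i+2}, where f′(x) = 3x². Iterate:
  r_0 = 20 (mod 23)
  r_1 = 411 (mod 529)
Final: r = 411 with f(r) ≡ 0 mod 23^2.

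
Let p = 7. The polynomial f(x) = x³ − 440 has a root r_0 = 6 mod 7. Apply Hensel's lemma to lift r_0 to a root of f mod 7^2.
r_1 = 48 (mod 49)

Hensel: r_{i+1} = r_i − f(r_i)/f′(r_i) mod 7^{i+2}, where f′(x) = 3x². Iterate:
  r_0 = 6 (mod 7)
  r_1 = 48 (mod 49)
Final: r = 48 with f(r) ≡ 0 mod 7^2.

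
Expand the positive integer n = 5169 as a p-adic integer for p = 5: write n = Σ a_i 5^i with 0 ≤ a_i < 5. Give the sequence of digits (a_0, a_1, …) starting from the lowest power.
(a_0, a_1, …) = (4, 3, 1, 1, 3, 1)

Repeated division by 5 gives the digits low-to-high: 5169 = 4 + 3·5^1 + 1·5^2 + 1·5^3 + 3·5^4 + 1·5^5. Digit sequence: (4, 3, 1, 1, 3, 1).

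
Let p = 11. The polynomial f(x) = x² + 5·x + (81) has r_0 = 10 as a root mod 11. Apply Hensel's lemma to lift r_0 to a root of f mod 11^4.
r_3 = 9613 (mod 14641)

Hensel: r_{i+1} = r_i − f(r_i)·(f′(r_i))^{-1} mod 11^{i+2}, f′(x) = 2x + 5. Iterate:
  r_0 = 10 (mod 11)
  r_1 = 54 (mod 121)
  r_2 = 296 (mod 1331)
  r_3 = 9613 (mod 14641)
Final: r = 9613 satisfies f(r) ≡ 0 mod 11^4.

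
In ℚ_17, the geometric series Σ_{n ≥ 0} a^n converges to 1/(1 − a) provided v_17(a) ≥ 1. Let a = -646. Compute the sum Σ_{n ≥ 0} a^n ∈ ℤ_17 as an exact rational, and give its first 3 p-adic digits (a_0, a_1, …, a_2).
Σ a^n = 1/(1 − a) = 1/647;  first 3 digits = (1, 13, 13)

v_17(a) = 1 ≥ 1, so the series converges in ℤ_17 to 1/(1 − a) = 1/(1 − (-646)) = 1/647. Expand this rational in ℤ_17: compute digits iteratively via d_i = x_i mod 17, x_{i+1} = (x_i − d_i)/17. The first 3 digits are (1, 13, 13).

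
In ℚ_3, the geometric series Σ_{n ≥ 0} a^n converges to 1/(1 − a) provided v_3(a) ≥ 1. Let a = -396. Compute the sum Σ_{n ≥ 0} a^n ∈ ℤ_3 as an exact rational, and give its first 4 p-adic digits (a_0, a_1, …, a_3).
Σ a^n = 1/(1 − a) = 1/397;  first 4 digits = (1, 0, 1, 0)

v_3(a) = 2 ≥ 1, so the series converges in ℤ_3 to 1/(1 − a) = 1/(1 − (-396)) = 1/397. Expand this rational in ℤ_3: compute digits iteratively via d_i = x_i mod 3, x_{i+1} = (x_i − d_i)/3. The first 4 digits are (1, 0, 1, 0).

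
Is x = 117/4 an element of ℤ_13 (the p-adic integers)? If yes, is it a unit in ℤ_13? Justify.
x ∈ ℤ_13 but not a unit; v_13(x) = 1 > 0

ℤ_13 = {x ∈ ℚ_13 : v_13(x) ≥ 0} and ℤ_13^× = {x ∈ ℤ_13 : v_13(x) = 0}. Here v_13(117/4) = v_13(num) − v_13(den) = 1; compare against these criteria.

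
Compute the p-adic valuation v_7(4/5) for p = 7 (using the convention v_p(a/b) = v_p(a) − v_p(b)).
v_7(4/5) = 0

Factor powers of 7 from the numerator and denominator of the reduced fraction: 4 = 7^0 · 4 and 5 = 7^0 · 5. Apply v_p(a/b) = v_p(a) − v_p(b): v_7(4/5) = 0 − 0 = 0.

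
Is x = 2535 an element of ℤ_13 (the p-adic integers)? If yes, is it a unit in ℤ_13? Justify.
x ∈ ℤ_13 but not a unit; v_13(x) = 2 > 0

ℤ_13 = {x ∈ ℚ_13 : v_13(x) ≥ 0} and ℤ_13^× = {x ∈ ℤ_13 : v_13(x) = 0}. Here v_13(2535) = v_13(num) − v_13(den) = 2; compare against these criteria.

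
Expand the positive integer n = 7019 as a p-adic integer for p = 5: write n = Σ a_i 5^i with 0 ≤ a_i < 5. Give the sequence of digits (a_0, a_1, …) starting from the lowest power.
(a_0, a_1, …) = (4, 3, 0, 1, 1, 2)

Repeated division by 5 gives the digits low-to-high: 7019 = 4 + 3·5^1 + 1·5^3 + 1·5^4 + 2·5^5. Digit sequence: (4, 3, 0, 1, 1, 2).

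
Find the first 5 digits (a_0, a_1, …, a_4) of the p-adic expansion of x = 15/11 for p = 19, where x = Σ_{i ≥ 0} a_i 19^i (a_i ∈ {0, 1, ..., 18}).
(a_0, …, a_4) = (10, 3, 5, 17, 6)

v_19(15/11) = 0 (numerator and denominator both coprime to 19), so x ∈ ℤ_19^×. Compute digits iteratively via a_i = x_i mod 19, x_{i+1} = (x_i − a_i)/19, with x_0 = x:
  x_0 = 15/11;  a_0 = 10;  x_1 = (x_0 − 10)/19 = -5/11
  x_1 = -5/11;  a_1 = 3;  x_2 = (x_1 − 3)/19 = -2/11
  x_2 = -2/11;  a_2 = 5;  x_3 = (x_2 − 5)/19 = -3/11
  x_3 = -3/11;  a_3 = 17;  x_4 = (x_3 − 17)/19 = -10/11
  x_4 = -10/11;  a_4 = 6;  x_5 = (x_4 − 6)/19 = -4/11
Digits: (10, 3, 5, 17, 6).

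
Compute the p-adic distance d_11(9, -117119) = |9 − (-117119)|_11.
d_11(9, -117119) = 1/14641

Step 1 — x − y = 9 − (-117119) = 117128. Step 2 — v_11(117128) = 4 (factor: 117128 = (11^4 · 8); the sign does not affect v_p). Step 3 — |x − y|_11 = 11^{-4} = 1/14641.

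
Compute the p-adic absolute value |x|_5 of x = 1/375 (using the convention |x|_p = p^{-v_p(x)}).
|1/375|_5 = 125

Step 1 — compute v_5(x) by factoring powers of 5 out of the numerator and denominator: v_5(1/375) = -3. Step 2 — apply |x|_p = p^{-v_p(x)} = 5^{3} = 125.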